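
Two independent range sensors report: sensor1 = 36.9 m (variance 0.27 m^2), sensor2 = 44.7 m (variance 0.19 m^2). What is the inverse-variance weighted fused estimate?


w1 = (1/var1) / (1/var1 + 1/var2)
   = 3.7037 / (3.7037 + 5.2632) = 0.413
w2 = 1 - w1 = 0.587
fused = w1*s1 + w2*s2 = 15.2413 + 26.237
= 41.4783 m


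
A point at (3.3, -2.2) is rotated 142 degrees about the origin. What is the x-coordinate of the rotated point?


x' = x*cos(theta) - y*sin(theta)
cos(142 deg) = -0.788, sin(142 deg) = 0.6157
x' = 3.3 * -0.788 - -2.2 * 0.6157
= -2.6004 - -1.3545
= -1.246


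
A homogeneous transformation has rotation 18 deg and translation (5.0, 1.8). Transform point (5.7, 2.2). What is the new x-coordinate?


x' = cos(theta)*px - sin(theta)*py + tx
= 0.9511*5.7 - 0.309*2.2 + 5.0
= 9.7412


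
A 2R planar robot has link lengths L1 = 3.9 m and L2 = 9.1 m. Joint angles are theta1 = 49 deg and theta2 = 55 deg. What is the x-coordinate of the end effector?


Convert angles to radians: theta1 = 0.8552, theta2 = 0.9599
x = L1*cos(theta1) + L2*cos(theta1+theta2)
x = 2.5586 + -2.2015
x = 0.3571


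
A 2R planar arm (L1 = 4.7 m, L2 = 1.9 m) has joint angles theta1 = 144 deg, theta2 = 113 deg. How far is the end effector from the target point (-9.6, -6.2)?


End effector via forward kinematics:
x = L1*cos(t1) + L2*cos(t1+t2) = -4.2298
y = L1*sin(t1) + L2*sin(t1+t2) = 0.9113
Distance to target:
d = sqrt((-9.6 - -4.2298)^2 + (-6.2 - 0.9113)^2)
= sqrt(28.8392 + 50.5704)
= 8.9112 m


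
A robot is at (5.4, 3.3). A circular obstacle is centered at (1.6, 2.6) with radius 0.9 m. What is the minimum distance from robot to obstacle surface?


center_dist = sqrt((5.4-1.6)^2 + (3.3-2.6)^2)
= sqrt(14.44 + 0.49)
= 3.8639
min_dist = center_dist - radius = 3.8639 - 0.9 = 2.9639 m


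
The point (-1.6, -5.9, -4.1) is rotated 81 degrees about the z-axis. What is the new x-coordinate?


Rotation about z-axis: x' = x*cos(theta) - y*sin(theta)
= -1.6 * 0.1564 - -5.9 * 0.9877
= 5.5771


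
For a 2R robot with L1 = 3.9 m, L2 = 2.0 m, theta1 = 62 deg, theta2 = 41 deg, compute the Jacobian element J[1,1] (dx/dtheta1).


J[1,1] = -L1*sin(t1) - L2*sin(t1+t2)
= -3.9*sin(62) - 2.0*sin(103)
= -5.3922


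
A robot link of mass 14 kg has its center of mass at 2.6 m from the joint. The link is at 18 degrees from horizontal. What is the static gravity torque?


tau = m*g*L*cos(angle)
= 14 * 9.81 * 2.6 * cos(18 deg)
= 14 * 9.81 * 2.6 * 0.9511
= 339.6071 Nm


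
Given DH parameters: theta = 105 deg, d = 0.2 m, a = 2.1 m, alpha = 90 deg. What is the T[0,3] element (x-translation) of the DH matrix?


T[0,3] = a * cos(theta)
= 2.1 * cos(105 deg)
= 2.1 * -0.2588
= -0.5435


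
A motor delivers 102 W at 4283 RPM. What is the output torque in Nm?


omega = 4283 * 2*pi/60 = 448.5147 rad/s
tau = P / omega = 102 / 448.5147
= 0.2274 Nm


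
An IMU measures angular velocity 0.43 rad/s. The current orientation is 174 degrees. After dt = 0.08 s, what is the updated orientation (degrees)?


delta_theta = w * dt = 0.43 * 0.08 = 0.0344 rad
= 1.971 deg
theta_new = 174 + 1.971 = 175.971 deg


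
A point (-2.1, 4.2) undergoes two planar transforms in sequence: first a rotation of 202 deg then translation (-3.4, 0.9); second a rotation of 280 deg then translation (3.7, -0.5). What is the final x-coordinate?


After transform 1:
x1 = cos(202)*-2.1 - sin(202)*4.2 + -3.4 = 0.1204
y1 = sin(202)*-2.1 + cos(202)*4.2 + 0.9 = -2.2075
After transform 2:
x2 = cos(280)*0.1204 - sin(280)*-2.2075 + 3.7
= 1.547


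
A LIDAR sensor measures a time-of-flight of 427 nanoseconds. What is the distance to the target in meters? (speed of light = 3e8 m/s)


tof = 427 ns = 4.27e-07 s
dist = c * tof / 2
= 3e8 * 4.27e-07 / 2
= 64.05 m


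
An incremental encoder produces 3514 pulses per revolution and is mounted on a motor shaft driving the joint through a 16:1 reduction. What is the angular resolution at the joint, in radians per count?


counts per rev = 3514
effective counts at joint = 3514 * 16 = 56224
resolution = 2*pi / 56224
= 1.1175e-04 rad/count


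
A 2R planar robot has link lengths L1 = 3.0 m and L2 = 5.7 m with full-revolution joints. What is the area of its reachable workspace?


r_max = L1 + L2 = 8.7 m
r_min = |L1 - L2| = 2.7 m
Area = pi*(r_max^2 - r_min^2)
= pi*(75.69 - 7.29)
= pi * 68.4
= 214.8849 m^2


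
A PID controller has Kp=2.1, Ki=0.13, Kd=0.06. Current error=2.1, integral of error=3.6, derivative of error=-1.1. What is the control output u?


u = Kp*e + Ki*int(e) + Kd*de/dt
= 2.1*2.1 + 0.13*3.6 + 0.06*(-1.1)
= 4.41 + 0.468 + -0.066
= 4.812


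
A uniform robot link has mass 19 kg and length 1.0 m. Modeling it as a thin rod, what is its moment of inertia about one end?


I = (1/3) * m * L^2
= (1/3) * 19 * 1.0^2
= 0.333333 * 19 * 1.0
= 6.3333 kg*m^2


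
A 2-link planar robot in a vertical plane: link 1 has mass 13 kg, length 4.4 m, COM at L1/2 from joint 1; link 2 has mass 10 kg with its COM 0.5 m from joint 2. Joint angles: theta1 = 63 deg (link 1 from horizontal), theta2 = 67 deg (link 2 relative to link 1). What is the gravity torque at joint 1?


Horizontal distance from joint 1 to link-1 COM:
  x_c1 = (L1/2)*cos(t1) = 2.2 * 0.454 = 0.9988 m
Horizontal distance from joint 1 to link-2 COM:
  x_c2 = L1*cos(t1) + Lc2*cos(t1+t2)
       = 4.4*0.454 + 0.5*-0.6428 = 1.6762 m
tau1 = m1*g*x_c1 + m2*g*x_c2
     = 13*9.81*0.9988 + 10*9.81*1.6762
     = 127.3743 + 164.4317
     = 291.806 Nm


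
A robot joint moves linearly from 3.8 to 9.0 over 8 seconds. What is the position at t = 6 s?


s = t/T = 6/8 = 0.75
p(t) = p0 + (pf-p0)*s
= 3.8 + (9.0 - 3.8) * 0.75
= 7.7


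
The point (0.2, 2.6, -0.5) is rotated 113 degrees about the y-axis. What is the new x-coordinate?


Rotation about y-axis: x' = x*cos(theta) + z*sin(theta)
= 0.2 * -0.3907 + -0.5 * 0.9205
= -0.5384


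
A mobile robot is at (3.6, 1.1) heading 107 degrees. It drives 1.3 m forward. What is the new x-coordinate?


x_new = x0 + d*cos(theta)
= 3.6 + 1.3*cos(107)
= 3.6 + -0.3801
= 3.2199


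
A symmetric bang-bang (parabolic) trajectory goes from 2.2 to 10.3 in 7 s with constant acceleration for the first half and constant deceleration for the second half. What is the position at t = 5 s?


Symmetric rest-to-rest: each phase covers (pf-p0)/2 in time T/2. 0.5*a*(T/2)^2 = (pf-p0)/2 => a = 4*(pf-p0)/T^2
a = 4*(10.3-2.2)/7^2 = 0.6612
t = 5 is in the deceleration phase (t > T/2).
p = pf - 0.5*a*(T-t)^2 = 10.3 - 0.5*0.6612*2^2
= 8.9776


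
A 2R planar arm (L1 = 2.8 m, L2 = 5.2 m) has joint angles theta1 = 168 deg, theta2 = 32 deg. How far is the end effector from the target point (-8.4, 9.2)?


End effector via forward kinematics:
x = L1*cos(t1) + L2*cos(t1+t2) = -7.6252
y = L1*sin(t1) + L2*sin(t1+t2) = -1.1964
Distance to target:
d = sqrt((-8.4 - -7.6252)^2 + (9.2 - -1.1964)^2)
= sqrt(0.6003 + 108.0841)
= 10.4252 m


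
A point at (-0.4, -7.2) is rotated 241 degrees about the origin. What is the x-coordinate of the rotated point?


x' = x*cos(theta) - y*sin(theta)
cos(241 deg) = -0.4848, sin(241 deg) = -0.8746
x' = -0.4 * -0.4848 - -7.2 * -0.8746
= 0.1939 - 6.2973
= -6.1033


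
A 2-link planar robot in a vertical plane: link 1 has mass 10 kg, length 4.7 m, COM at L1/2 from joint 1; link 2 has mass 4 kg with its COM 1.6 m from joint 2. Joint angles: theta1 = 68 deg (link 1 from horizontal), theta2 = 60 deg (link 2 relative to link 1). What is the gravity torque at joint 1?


Horizontal distance from joint 1 to link-1 COM:
  x_c1 = (L1/2)*cos(t1) = 2.35 * 0.3746 = 0.8803 m
Horizontal distance from joint 1 to link-2 COM:
  x_c2 = L1*cos(t1) + Lc2*cos(t1+t2)
       = 4.7*0.3746 + 1.6*-0.6157 = 0.7756 m
tau1 = m1*g*x_c1 + m2*g*x_c2
     = 10*9.81*0.8803 + 4*9.81*0.7756
     = 86.3599 + 30.4343
     = 116.7942 Nm


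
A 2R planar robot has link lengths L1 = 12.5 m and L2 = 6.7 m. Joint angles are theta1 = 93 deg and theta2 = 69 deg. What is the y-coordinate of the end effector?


Convert angles to radians: theta1 = 1.6232, theta2 = 1.2043
y = L1*sin(theta1) + L2*sin(theta1+theta2)
y = 12.4829 + 2.0704
y = 14.5533


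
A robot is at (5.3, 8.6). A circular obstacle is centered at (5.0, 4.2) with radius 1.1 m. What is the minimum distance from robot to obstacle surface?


center_dist = sqrt((5.3-5.0)^2 + (8.6-4.2)^2)
= sqrt(0.09 + 19.36)
= 4.4102
min_dist = center_dist - radius = 4.4102 - 1.1 = 3.3102 m


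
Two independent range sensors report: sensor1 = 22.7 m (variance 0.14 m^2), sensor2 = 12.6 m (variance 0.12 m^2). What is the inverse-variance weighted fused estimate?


w1 = (1/var1) / (1/var1 + 1/var2)
   = 7.1429 / (7.1429 + 8.3333) = 0.4615
w2 = 1 - w1 = 0.5385
fused = w1*s1 + w2*s2 = 10.4769 + 6.7846
= 17.2615 m


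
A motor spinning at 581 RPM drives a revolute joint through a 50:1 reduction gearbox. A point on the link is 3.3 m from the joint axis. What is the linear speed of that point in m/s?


omega_motor = 581 * 2*pi/60 = 60.8422 rad/s
omega_joint = omega_motor / 50 = 1.2168 rad/s
v = omega_joint * r = 1.2168 * 3.3
= 4.0156 m/s


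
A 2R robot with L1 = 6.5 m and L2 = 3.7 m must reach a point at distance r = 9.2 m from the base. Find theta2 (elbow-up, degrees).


cos(theta2) = (r^2 - L1^2 - L2^2) / (2*L1*L2)
cos(theta2) = (84.64 - 42.25 - 13.69) / 48.1
cos(theta2) = 0.596674
theta2 = 53.368 degrees


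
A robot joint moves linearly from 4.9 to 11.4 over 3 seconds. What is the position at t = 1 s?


s = t/T = 1/3 = 0.3333
p(t) = p0 + (pf-p0)*s
= 4.9 + (11.4 - 4.9) * 0.3333
= 7.0667


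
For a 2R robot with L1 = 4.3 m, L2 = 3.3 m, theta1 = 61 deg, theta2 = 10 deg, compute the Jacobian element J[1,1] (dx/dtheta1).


J[1,1] = -L1*sin(t1) - L2*sin(t1+t2)
= -4.3*sin(61) - 3.3*sin(71)
= -6.8811


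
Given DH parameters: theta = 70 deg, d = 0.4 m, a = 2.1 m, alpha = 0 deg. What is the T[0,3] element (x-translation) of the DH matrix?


T[0,3] = a * cos(theta)
= 2.1 * cos(70 deg)
= 2.1 * 0.342
= 0.7182


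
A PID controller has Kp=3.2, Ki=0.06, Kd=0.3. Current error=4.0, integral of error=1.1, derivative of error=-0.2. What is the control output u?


u = Kp*e + Ki*int(e) + Kd*de/dt
= 3.2*4.0 + 0.06*1.1 + 0.3*(-0.2)
= 12.8 + 0.066 + -0.06
= 12.806


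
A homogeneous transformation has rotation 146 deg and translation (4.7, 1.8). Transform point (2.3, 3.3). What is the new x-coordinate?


x' = cos(theta)*px - sin(theta)*py + tx
= -0.829*2.3 - 0.5592*3.3 + 4.7
= 0.9479


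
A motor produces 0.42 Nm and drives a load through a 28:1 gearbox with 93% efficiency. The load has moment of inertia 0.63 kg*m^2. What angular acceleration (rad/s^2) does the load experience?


tau_out = tau_motor * N * eta
= 0.42 * 28 * 0.93 = 10.9368 Nm
alpha = tau_out / I = 10.9368 / 0.63
= 17.36 rad/s^2


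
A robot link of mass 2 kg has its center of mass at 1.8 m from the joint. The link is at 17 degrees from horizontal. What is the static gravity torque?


tau = m*g*L*cos(angle)
= 2 * 9.81 * 1.8 * cos(17 deg)
= 2 * 9.81 * 1.8 * 0.9563
= 33.7729 Nm


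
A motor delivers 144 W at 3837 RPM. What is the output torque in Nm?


omega = 3837 * 2*pi/60 = 401.8097 rad/s
tau = P / omega = 144 / 401.8097
= 0.3584 Nm


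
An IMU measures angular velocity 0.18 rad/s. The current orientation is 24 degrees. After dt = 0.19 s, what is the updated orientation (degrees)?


delta_theta = w * dt = 0.18 * 0.19 = 0.0342 rad
= 1.9595 deg
theta_new = 24 + 1.9595 = 25.9595 deg


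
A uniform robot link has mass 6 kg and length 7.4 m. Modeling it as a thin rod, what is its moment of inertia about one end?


I = (1/3) * m * L^2
= (1/3) * 6 * 7.4^2
= 0.333333 * 6 * 54.76
= 109.52 kg*m^2


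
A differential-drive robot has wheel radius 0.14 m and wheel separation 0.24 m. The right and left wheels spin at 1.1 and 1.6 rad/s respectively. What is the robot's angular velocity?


vR = r*wR = 0.14*1.1 = 0.154 m/s
vL = r*wL = 0.14*1.6 = 0.224 m/s
v = (vR+vL)/2 = 0.189 m/s
omega = (vR-vL)/L = -0.2917 rad/s
angular velocity = -0.2917 rad/s


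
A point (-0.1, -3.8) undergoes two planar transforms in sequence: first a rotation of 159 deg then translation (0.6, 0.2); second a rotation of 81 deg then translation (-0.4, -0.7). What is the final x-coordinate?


After transform 1:
x1 = cos(159)*-0.1 - sin(159)*-3.8 + 0.6 = 2.0552
y1 = sin(159)*-0.1 + cos(159)*-3.8 + 0.2 = 3.7118
After transform 2:
x2 = cos(81)*2.0552 - sin(81)*3.7118 + -0.4
= -3.7446


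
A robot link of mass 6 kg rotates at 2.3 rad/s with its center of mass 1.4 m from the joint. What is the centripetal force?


F = m * omega^2 * r
= 6 * 2.3^2 * 1.4
= 6 * 5.29 * 1.4
= 44.436 N


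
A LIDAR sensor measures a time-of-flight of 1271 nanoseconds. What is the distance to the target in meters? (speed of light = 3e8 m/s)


tof = 1271 ns = 1.271e-06 s
dist = c * tof / 2
= 3e8 * 1.271e-06 / 2
= 190.65 m


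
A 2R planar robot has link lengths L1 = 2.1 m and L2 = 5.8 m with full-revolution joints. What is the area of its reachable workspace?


r_max = L1 + L2 = 7.9 m
r_min = |L1 - L2| = 3.7 m
Area = pi*(r_max^2 - r_min^2)
= pi*(62.41 - 13.69)
= pi * 48.72
= 153.0584 m^2


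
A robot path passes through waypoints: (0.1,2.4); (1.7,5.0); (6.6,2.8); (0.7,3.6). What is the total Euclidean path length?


Segment lengths:
  seg1 = sqrt((1.6)^2 + (2.6)^2) = 3.0529
  seg2 = sqrt((4.9)^2 + (-2.2)^2) = 5.3712
  seg3 = sqrt((-5.9)^2 + (0.8)^2) = 5.954
Total = 14.3781


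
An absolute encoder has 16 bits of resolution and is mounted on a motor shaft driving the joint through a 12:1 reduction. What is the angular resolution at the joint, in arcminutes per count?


counts = 2^16 = 65536
effective counts at joint = 65536 * 12 = 786432
resolution = 360*60 / 786432
= 0.0275 arcmin/count


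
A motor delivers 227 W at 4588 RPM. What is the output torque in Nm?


omega = 4588 * 2*pi/60 = 480.4542 rad/s
tau = P / omega = 227 / 480.4542
= 0.4725 Nm


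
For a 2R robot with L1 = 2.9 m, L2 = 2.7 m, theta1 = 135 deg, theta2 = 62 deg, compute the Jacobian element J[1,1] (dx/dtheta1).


J[1,1] = -L1*sin(t1) - L2*sin(t1+t2)
= -2.9*sin(135) - 2.7*sin(197)
= -1.2612


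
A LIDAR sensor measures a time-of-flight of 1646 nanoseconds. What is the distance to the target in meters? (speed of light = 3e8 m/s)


tof = 1646 ns = 1.646e-06 s
dist = c * tof / 2
= 3e8 * 1.646e-06 / 2
= 246.9 m


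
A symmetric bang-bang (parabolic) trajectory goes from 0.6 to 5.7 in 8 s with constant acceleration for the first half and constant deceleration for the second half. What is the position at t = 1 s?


Symmetric rest-to-rest: each phase covers (pf-p0)/2 in time T/2. 0.5*a*(T/2)^2 = (pf-p0)/2 => a = 4*(pf-p0)/T^2
a = 4*(5.7-0.6)/8^2 = 0.3188
t = 1 is in the acceleration phase (t <= T/2).
p = p0 + 0.5*a*t^2 = 0.6 + 0.5*0.3188*1^2
= 0.7594


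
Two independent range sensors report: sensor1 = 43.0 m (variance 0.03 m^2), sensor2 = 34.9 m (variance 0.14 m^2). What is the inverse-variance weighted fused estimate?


w1 = (1/var1) / (1/var1 + 1/var2)
   = 33.3333 / (33.3333 + 7.1429) = 0.8235
w2 = 1 - w1 = 0.1765
fused = w1*s1 + w2*s2 = 35.4118 + 6.1588
= 41.5706 m


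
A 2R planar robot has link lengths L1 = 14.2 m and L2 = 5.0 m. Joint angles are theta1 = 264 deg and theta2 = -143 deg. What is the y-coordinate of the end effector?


Convert angles to radians: theta1 = 4.6077, theta2 = -2.4958
y = L1*sin(theta1) + L2*sin(theta1+theta2)
y = -14.1222 + 4.2858
y = -9.8364


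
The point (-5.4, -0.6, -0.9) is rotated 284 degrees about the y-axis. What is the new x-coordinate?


Rotation about y-axis: x' = x*cos(theta) + z*sin(theta)
= -5.4 * 0.2419 + -0.9 * -0.9703
= -0.4331


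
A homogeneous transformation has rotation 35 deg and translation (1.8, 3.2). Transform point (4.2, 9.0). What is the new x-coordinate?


x' = cos(theta)*px - sin(theta)*py + tx
= 0.8192*4.2 - 0.5736*9.0 + 1.8
= 0.0783


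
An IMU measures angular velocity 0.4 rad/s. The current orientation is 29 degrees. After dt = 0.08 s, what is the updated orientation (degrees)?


delta_theta = w * dt = 0.4 * 0.08 = 0.032 rad
= 1.8335 deg
theta_new = 29 + 1.8335 = 30.8335 deg


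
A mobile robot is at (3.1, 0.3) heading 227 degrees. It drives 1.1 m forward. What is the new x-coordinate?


x_new = x0 + d*cos(theta)
= 3.1 + 1.1*cos(227)
= 3.1 + -0.7502
= 2.3498


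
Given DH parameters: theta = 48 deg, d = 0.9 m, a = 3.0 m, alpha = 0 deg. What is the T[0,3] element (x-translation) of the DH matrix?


T[0,3] = a * cos(theta)
= 3.0 * cos(48 deg)
= 3.0 * 0.6691
= 2.0074


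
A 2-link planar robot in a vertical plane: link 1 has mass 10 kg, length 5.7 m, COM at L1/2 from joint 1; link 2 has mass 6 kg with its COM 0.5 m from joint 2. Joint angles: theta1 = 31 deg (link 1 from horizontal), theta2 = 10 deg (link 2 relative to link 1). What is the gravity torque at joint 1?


Horizontal distance from joint 1 to link-1 COM:
  x_c1 = (L1/2)*cos(t1) = 2.85 * 0.8572 = 2.4429 m
Horizontal distance from joint 1 to link-2 COM:
  x_c2 = L1*cos(t1) + Lc2*cos(t1+t2)
       = 5.7*0.8572 + 0.5*0.7547 = 5.2632 m
tau1 = m1*g*x_c1 + m2*g*x_c2
     = 10*9.81*2.4429 + 6*9.81*5.2632
     = 239.6511 + 309.7924
     = 549.4436 Nm


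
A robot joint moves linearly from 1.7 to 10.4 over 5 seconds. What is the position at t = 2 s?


s = t/T = 2/5 = 0.4
p(t) = p0 + (pf-p0)*s
= 1.7 + (10.4 - 1.7) * 0.4
= 5.18


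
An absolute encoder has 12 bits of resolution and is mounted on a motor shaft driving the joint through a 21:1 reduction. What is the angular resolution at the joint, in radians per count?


counts = 2^12 = 4096
effective counts at joint = 4096 * 21 = 86016
resolution = 2*pi / 86016
= 7.3047e-05 rad/count


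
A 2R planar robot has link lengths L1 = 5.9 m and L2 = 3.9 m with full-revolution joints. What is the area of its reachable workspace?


r_max = L1 + L2 = 9.8 m
r_min = |L1 - L2| = 2.0 m
Area = pi*(r_max^2 - r_min^2)
= pi*(96.04 - 4.0)
= pi * 92.04
= 289.1522 m^2


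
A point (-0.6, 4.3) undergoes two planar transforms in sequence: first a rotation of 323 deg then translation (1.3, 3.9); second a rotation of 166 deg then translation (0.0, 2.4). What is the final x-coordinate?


After transform 1:
x1 = cos(323)*-0.6 - sin(323)*4.3 + 1.3 = 3.4086
y1 = sin(323)*-0.6 + cos(323)*4.3 + 3.9 = 7.6952
After transform 2:
x2 = cos(166)*3.4086 - sin(166)*7.6952 + 0.0
= -5.169


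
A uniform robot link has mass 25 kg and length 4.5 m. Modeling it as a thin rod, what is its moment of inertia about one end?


I = (1/3) * m * L^2
= (1/3) * 25 * 4.5^2
= 0.333333 * 25 * 20.25
= 168.75 kg*m^2


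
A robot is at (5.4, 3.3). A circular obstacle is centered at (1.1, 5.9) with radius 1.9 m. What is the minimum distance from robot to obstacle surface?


center_dist = sqrt((5.4-1.1)^2 + (3.3-5.9)^2)
= sqrt(18.49 + 6.76)
= 5.0249
min_dist = center_dist - radius = 5.0249 - 1.9 = 3.1249 m


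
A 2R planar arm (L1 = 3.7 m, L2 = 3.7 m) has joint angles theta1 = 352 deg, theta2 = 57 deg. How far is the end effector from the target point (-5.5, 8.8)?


End effector via forward kinematics:
x = L1*cos(t1) + L2*cos(t1+t2) = 6.0914
y = L1*sin(t1) + L2*sin(t1+t2) = 2.2775
Distance to target:
d = sqrt((-5.5 - 6.0914)^2 + (8.8 - 2.2775)^2)
= sqrt(134.3608 + 42.5432)
= 13.3005 m


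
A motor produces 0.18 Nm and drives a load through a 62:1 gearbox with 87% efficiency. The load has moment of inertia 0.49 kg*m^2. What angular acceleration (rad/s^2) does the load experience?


tau_out = tau_motor * N * eta
= 0.18 * 62 * 0.87 = 9.7092 Nm
alpha = tau_out / I = 9.7092 / 0.49
= 19.8147 rad/s^2


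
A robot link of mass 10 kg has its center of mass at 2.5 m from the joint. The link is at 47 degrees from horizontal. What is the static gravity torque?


tau = m*g*L*cos(angle)
= 10 * 9.81 * 2.5 * cos(47 deg)
= 10 * 9.81 * 2.5 * 0.682
= 167.2601 Nm


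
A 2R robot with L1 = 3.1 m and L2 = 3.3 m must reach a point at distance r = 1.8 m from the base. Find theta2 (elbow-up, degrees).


cos(theta2) = (r^2 - L1^2 - L2^2) / (2*L1*L2)
cos(theta2) = (3.24 - 9.61 - 10.89) / 20.46
cos(theta2) = -0.843597
theta2 = 147.522 degrees


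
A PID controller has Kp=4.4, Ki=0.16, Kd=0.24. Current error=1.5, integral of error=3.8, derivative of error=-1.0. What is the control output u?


u = Kp*e + Ki*int(e) + Kd*de/dt
= 4.4*1.5 + 0.16*3.8 + 0.24*(-1.0)
= 6.6 + 0.608 + -0.24
= 6.968


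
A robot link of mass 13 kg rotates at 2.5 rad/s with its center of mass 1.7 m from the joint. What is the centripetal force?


F = m * omega^2 * r
= 13 * 2.5^2 * 1.7
= 13 * 6.25 * 1.7
= 138.125 N


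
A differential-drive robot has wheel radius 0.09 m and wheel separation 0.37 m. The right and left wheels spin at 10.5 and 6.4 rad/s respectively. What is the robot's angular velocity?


vR = r*wR = 0.09*10.5 = 0.945 m/s
vL = r*wL = 0.09*6.4 = 0.576 m/s
v = (vR+vL)/2 = 0.7605 m/s
omega = (vR-vL)/L = 0.9973 rad/s
angular velocity = 0.9973 rad/s


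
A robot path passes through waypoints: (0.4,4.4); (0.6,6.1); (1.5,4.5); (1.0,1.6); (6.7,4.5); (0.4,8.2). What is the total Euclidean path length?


Segment lengths:
  seg1 = sqrt((0.2)^2 + (1.7)^2) = 1.7117
  seg2 = sqrt((0.9)^2 + (-1.6)^2) = 1.8358
  seg3 = sqrt((-0.5)^2 + (-2.9)^2) = 2.9428
  seg4 = sqrt((5.7)^2 + (2.9)^2) = 6.3953
  seg5 = sqrt((-6.3)^2 + (3.7)^2) = 7.3062
Total = 20.1917


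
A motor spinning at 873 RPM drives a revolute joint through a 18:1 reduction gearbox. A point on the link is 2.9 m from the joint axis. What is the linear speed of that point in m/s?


omega_motor = 873 * 2*pi/60 = 91.4203 rad/s
omega_joint = omega_motor / 18 = 5.0789 rad/s
v = omega_joint * r = 5.0789 * 2.9
= 14.7288 m/s


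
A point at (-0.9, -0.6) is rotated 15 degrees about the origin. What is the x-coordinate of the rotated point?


x' = x*cos(theta) - y*sin(theta)
cos(15 deg) = 0.9659, sin(15 deg) = 0.2588
x' = -0.9 * 0.9659 - -0.6 * 0.2588
= -0.8693 - -0.1553
= -0.714


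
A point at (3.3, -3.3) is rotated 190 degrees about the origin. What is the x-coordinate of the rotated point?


x' = x*cos(theta) - y*sin(theta)
cos(190 deg) = -0.9848, sin(190 deg) = -0.1736
x' = 3.3 * -0.9848 - -3.3 * -0.1736
= -3.2499 - 0.573
= -3.8229


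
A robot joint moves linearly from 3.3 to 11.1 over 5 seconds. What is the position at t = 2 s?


s = t/T = 2/5 = 0.4
p(t) = p0 + (pf-p0)*s
= 3.3 + (11.1 - 3.3) * 0.4
= 6.42


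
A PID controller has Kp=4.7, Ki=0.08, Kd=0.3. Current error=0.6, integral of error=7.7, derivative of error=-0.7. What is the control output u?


u = Kp*e + Ki*int(e) + Kd*de/dt
= 4.7*0.6 + 0.08*7.7 + 0.3*(-0.7)
= 2.82 + 0.616 + -0.21
= 3.226


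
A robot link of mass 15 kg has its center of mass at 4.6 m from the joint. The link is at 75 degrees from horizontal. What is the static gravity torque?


tau = m*g*L*cos(angle)
= 15 * 9.81 * 4.6 * cos(75 deg)
= 15 * 9.81 * 4.6 * 0.2588
= 175.192 Nm


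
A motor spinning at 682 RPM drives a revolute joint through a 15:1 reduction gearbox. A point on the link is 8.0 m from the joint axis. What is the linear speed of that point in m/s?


omega_motor = 682 * 2*pi/60 = 71.4189 rad/s
omega_joint = omega_motor / 15 = 4.7613 rad/s
v = omega_joint * r = 4.7613 * 8.0
= 38.0901 m/s


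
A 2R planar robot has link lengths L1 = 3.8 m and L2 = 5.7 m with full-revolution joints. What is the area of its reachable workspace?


r_max = L1 + L2 = 9.5 m
r_min = |L1 - L2| = 1.9 m
Area = pi*(r_max^2 - r_min^2)
= pi*(90.25 - 3.61)
= pi * 86.64
= 272.1876 m^2


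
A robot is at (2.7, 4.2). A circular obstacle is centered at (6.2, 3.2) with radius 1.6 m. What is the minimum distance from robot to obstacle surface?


center_dist = sqrt((2.7-6.2)^2 + (4.2-3.2)^2)
= sqrt(12.25 + 1.0)
= 3.6401
min_dist = center_dist - radius = 3.6401 - 1.6 = 2.0401 m


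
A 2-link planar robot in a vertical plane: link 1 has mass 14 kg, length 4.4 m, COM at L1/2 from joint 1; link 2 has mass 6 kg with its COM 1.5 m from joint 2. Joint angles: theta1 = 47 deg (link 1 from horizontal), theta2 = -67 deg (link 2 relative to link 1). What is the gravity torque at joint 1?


Horizontal distance from joint 1 to link-1 COM:
  x_c1 = (L1/2)*cos(t1) = 2.2 * 0.682 = 1.5004 m
Horizontal distance from joint 1 to link-2 COM:
  x_c2 = L1*cos(t1) + Lc2*cos(t1+t2)
       = 4.4*0.682 + 1.5*0.9397 = 4.4103 m
tau1 = m1*g*x_c1 + m2*g*x_c2
     = 14*9.81*1.5004 + 6*9.81*4.4103
     = 206.0644 + 259.5921
     = 465.6566 Nm


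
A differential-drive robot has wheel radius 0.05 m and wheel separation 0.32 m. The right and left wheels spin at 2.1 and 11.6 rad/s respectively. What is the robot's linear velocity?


vR = r*wR = 0.05*2.1 = 0.105 m/s
vL = r*wL = 0.05*11.6 = 0.58 m/s
v = (vR+vL)/2 = 0.3425 m/s
omega = (vR-vL)/L = -1.4844 rad/s
linear velocity = 0.3425 m/s


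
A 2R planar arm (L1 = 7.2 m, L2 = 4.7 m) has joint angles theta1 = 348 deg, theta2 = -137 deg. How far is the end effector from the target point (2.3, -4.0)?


End effector via forward kinematics:
x = L1*cos(t1) + L2*cos(t1+t2) = 3.014
y = L1*sin(t1) + L2*sin(t1+t2) = -3.9176
Distance to target:
d = sqrt((2.3 - 3.014)^2 + (-4.0 - -3.9176)^2)
= sqrt(0.5098 + 0.0068)
= 0.7187 m


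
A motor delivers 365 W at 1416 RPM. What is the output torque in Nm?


omega = 1416 * 2*pi/60 = 148.2832 rad/s
tau = P / omega = 365 / 148.2832
= 2.4615 Nm


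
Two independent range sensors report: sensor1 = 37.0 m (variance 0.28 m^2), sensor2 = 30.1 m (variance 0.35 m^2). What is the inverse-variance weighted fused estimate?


w1 = (1/var1) / (1/var1 + 1/var2)
   = 3.5714 / (3.5714 + 2.8571) = 0.5556
w2 = 1 - w1 = 0.4444
fused = w1*s1 + w2*s2 = 20.5556 + 13.3778
= 33.9333 m


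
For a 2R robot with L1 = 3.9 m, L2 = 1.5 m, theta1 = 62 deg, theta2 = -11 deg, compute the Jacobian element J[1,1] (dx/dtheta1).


J[1,1] = -L1*sin(t1) - L2*sin(t1+t2)
= -3.9*sin(62) - 1.5*sin(51)
= -4.6092


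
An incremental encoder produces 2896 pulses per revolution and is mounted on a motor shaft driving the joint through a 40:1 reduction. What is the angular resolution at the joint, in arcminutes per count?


counts per rev = 2896
effective counts at joint = 2896 * 40 = 115840
resolution = 360*60 / 115840
= 0.1865 arcmin/count


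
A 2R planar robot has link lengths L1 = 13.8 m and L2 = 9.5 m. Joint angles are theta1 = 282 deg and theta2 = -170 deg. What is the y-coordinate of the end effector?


Convert angles to radians: theta1 = 4.9218, theta2 = -2.9671
y = L1*sin(theta1) + L2*sin(theta1+theta2)
y = -13.4984 + 8.8082
y = -4.6902


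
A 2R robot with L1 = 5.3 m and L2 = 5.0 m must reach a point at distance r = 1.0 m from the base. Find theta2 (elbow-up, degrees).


cos(theta2) = (r^2 - L1^2 - L2^2) / (2*L1*L2)
cos(theta2) = (1.0 - 28.09 - 25.0) / 53.0
cos(theta2) = -0.98283
theta2 = 169.3673 degrees


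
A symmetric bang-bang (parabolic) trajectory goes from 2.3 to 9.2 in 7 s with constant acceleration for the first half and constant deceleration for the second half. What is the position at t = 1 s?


Symmetric rest-to-rest: each phase covers (pf-p0)/2 in time T/2. 0.5*a*(T/2)^2 = (pf-p0)/2 => a = 4*(pf-p0)/T^2
a = 4*(9.2-2.3)/7^2 = 0.5633
t = 1 is in the acceleration phase (t <= T/2).
p = p0 + 0.5*a*t^2 = 2.3 + 0.5*0.5633*1^2
= 2.5816


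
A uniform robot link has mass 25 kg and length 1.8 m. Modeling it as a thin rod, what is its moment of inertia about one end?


I = (1/3) * m * L^2
= (1/3) * 25 * 1.8^2
= 0.333333 * 25 * 3.24
= 27.0 kg*m^2


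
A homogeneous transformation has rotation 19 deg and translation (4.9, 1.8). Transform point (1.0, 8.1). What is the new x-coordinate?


x' = cos(theta)*px - sin(theta)*py + tx
= 0.9455*1.0 - 0.3256*8.1 + 4.9
= 3.2084


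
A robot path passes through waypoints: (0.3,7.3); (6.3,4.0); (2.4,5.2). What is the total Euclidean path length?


Segment lengths:
  seg1 = sqrt((6.0)^2 + (-3.3)^2) = 6.8476
  seg2 = sqrt((-3.9)^2 + (1.2)^2) = 4.0804
Total = 10.9281


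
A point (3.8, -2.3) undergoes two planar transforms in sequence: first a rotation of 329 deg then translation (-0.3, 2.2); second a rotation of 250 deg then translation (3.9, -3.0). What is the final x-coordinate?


After transform 1:
x1 = cos(329)*3.8 - sin(329)*-2.3 + -0.3 = 1.7726
y1 = sin(329)*3.8 + cos(329)*-2.3 + 2.2 = -1.7286
After transform 2:
x2 = cos(250)*1.7726 - sin(250)*-1.7286 + 3.9
= 1.6693


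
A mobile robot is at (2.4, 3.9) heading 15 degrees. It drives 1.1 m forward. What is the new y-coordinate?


y_new = y0 + d*sin(theta)
= 3.9 + 1.1*sin(15)
= 3.9 + 0.2847
= 4.1847


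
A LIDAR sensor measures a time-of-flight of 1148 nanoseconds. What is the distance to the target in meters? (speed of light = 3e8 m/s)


tof = 1148 ns = 1.148e-06 s
dist = c * tof / 2
= 3e8 * 1.148e-06 / 2
= 172.2 m


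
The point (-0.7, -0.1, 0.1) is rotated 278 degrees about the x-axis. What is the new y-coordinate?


Rotation about x-axis: y' = y*cos(theta) - z*sin(theta)
= -0.1 * 0.1392 - 0.1 * -0.9903
= 0.0851


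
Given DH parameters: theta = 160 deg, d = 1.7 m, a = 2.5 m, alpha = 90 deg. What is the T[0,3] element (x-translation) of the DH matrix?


T[0,3] = a * cos(theta)
= 2.5 * cos(160 deg)
= 2.5 * -0.9397
= -2.3492


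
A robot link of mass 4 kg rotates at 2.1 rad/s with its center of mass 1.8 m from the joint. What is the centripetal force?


F = m * omega^2 * r
= 4 * 2.1^2 * 1.8
= 4 * 4.41 * 1.8
= 31.752 N


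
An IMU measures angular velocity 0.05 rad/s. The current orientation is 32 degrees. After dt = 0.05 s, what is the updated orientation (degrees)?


delta_theta = w * dt = 0.05 * 0.05 = 0.0025 rad
= 0.1432 deg
theta_new = 32 + 0.1432 = 32.1432 deg


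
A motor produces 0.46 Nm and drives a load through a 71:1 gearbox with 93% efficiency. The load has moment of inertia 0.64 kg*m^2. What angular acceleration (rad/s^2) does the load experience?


tau_out = tau_motor * N * eta
= 0.46 * 71 * 0.93 = 30.3738 Nm
alpha = tau_out / I = 30.3738 / 0.64
= 47.4591 rad/s^2


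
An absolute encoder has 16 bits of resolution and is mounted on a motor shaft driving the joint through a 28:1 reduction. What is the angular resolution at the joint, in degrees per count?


counts = 2^16 = 65536
effective counts at joint = 65536 * 28 = 1835008
resolution = 360 / 1835008
= 1.9618e-04 deg/count


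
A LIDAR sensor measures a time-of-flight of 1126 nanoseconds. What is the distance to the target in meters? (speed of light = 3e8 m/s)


tof = 1126 ns = 1.126e-06 s
dist = c * tof / 2
= 3e8 * 1.126e-06 / 2
= 168.9 m


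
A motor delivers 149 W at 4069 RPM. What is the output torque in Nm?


omega = 4069 * 2*pi/60 = 426.1047 rad/s
tau = P / omega = 149 / 426.1047
= 0.3497 Nm


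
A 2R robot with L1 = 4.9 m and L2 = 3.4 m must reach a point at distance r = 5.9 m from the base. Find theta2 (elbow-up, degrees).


cos(theta2) = (r^2 - L1^2 - L2^2) / (2*L1*L2)
cos(theta2) = (34.81 - 24.01 - 11.56) / 33.32
cos(theta2) = -0.022809
theta2 = 91.307 degrees


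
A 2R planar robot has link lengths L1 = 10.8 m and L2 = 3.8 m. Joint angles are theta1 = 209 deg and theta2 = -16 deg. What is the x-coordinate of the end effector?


Convert angles to radians: theta1 = 3.6477, theta2 = -0.2793
x = L1*cos(theta1) + L2*cos(theta1+theta2)
x = -9.4459 + -3.7026
x = -13.1485


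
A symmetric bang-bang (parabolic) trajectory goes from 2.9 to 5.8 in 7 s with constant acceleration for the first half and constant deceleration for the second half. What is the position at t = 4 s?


Symmetric rest-to-rest: each phase covers (pf-p0)/2 in time T/2. 0.5*a*(T/2)^2 = (pf-p0)/2 => a = 4*(pf-p0)/T^2
a = 4*(5.8-2.9)/7^2 = 0.2367
t = 4 is in the deceleration phase (t > T/2).
p = pf - 0.5*a*(T-t)^2 = 5.8 - 0.5*0.2367*3^2
= 4.7347


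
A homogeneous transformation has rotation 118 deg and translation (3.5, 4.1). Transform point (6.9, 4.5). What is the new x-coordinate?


x' = cos(theta)*px - sin(theta)*py + tx
= -0.4695*6.9 - 0.8829*4.5 + 3.5
= -3.7126


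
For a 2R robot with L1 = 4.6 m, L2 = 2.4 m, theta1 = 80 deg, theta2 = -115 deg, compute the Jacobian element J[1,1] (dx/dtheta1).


J[1,1] = -L1*sin(t1) - L2*sin(t1+t2)
= -4.6*sin(80) - 2.4*sin(-35)
= -3.1535


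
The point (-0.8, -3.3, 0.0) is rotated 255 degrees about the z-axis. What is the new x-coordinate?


Rotation about z-axis: x' = x*cos(theta) - y*sin(theta)
= -0.8 * -0.2588 - -3.3 * -0.9659
= -2.9805


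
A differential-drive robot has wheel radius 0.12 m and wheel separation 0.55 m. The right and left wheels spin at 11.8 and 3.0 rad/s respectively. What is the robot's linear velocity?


vR = r*wR = 0.12*11.8 = 1.416 m/s
vL = r*wL = 0.12*3.0 = 0.36 m/s
v = (vR+vL)/2 = 0.888 m/s
omega = (vR-vL)/L = 1.92 rad/s
linear velocity = 0.888 m/s


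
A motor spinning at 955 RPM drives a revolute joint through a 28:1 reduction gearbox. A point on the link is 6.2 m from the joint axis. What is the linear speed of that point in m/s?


omega_motor = 955 * 2*pi/60 = 100.0074 rad/s
omega_joint = omega_motor / 28 = 3.5717 rad/s
v = omega_joint * r = 3.5717 * 6.2
= 22.1445 m/s


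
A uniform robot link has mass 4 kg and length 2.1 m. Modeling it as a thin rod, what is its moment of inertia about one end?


I = (1/3) * m * L^2
= (1/3) * 4 * 2.1^2
= 0.333333 * 4 * 4.41
= 5.88 kg*m^2


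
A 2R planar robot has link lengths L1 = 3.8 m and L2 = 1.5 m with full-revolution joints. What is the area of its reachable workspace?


r_max = L1 + L2 = 5.3 m
r_min = |L1 - L2| = 2.3 m
Area = pi*(r_max^2 - r_min^2)
= pi*(28.09 - 5.29)
= pi * 22.8
= 71.6283 m^2


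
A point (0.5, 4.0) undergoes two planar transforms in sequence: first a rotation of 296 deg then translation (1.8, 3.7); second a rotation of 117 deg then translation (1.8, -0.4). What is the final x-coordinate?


After transform 1:
x1 = cos(296)*0.5 - sin(296)*4.0 + 1.8 = 5.6144
y1 = sin(296)*0.5 + cos(296)*4.0 + 3.7 = 5.0041
After transform 2:
x2 = cos(117)*5.6144 - sin(117)*5.0041 + 1.8
= -5.2075


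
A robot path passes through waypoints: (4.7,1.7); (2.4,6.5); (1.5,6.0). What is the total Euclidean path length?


Segment lengths:
  seg1 = sqrt((-2.3)^2 + (4.8)^2) = 5.3226
  seg2 = sqrt((-0.9)^2 + (-0.5)^2) = 1.0296
Total = 6.3522


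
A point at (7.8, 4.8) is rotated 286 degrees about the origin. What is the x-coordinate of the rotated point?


x' = x*cos(theta) - y*sin(theta)
cos(286 deg) = 0.2756, sin(286 deg) = -0.9613
x' = 7.8 * 0.2756 - 4.8 * -0.9613
= 2.15 - -4.6141
= 6.764


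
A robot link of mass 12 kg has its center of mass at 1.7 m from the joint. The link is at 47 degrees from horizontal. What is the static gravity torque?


tau = m*g*L*cos(angle)
= 12 * 9.81 * 1.7 * cos(47 deg)
= 12 * 9.81 * 1.7 * 0.682
= 136.4842 Nm


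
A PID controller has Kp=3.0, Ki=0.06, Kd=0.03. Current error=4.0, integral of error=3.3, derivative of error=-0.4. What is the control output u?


u = Kp*e + Ki*int(e) + Kd*de/dt
= 3.0*4.0 + 0.06*3.3 + 0.03*(-0.4)
= 12.0 + 0.198 + -0.012
= 12.186


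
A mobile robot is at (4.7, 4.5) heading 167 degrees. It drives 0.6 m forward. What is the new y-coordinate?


y_new = y0 + d*sin(theta)
= 4.5 + 0.6*sin(167)
= 4.5 + 0.135
= 4.635


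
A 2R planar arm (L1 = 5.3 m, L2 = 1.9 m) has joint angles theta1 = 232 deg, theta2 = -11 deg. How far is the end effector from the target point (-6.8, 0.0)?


End effector via forward kinematics:
x = L1*cos(t1) + L2*cos(t1+t2) = -4.697
y = L1*sin(t1) + L2*sin(t1+t2) = -5.423
Distance to target:
d = sqrt((-6.8 - -4.697)^2 + (0.0 - -5.423)^2)
= sqrt(4.4228 + 29.4086)
= 5.8165 m


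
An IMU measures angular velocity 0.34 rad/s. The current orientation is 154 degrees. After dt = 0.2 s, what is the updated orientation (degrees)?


delta_theta = w * dt = 0.34 * 0.2 = 0.068 rad
= 3.8961 deg
theta_new = 154 + 3.8961 = 157.8961 deg


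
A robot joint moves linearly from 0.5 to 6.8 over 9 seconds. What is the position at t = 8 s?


s = t/T = 8/9 = 0.8889
p(t) = p0 + (pf-p0)*s
= 0.5 + (6.8 - 0.5) * 0.8889
= 6.1


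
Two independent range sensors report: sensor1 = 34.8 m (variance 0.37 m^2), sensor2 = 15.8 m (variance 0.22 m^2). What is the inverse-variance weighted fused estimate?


w1 = (1/var1) / (1/var1 + 1/var2)
   = 2.7027 / (2.7027 + 4.5455) = 0.3729
w2 = 1 - w1 = 0.6271
fused = w1*s1 + w2*s2 = 12.9763 + 9.9085
= 22.8847 m


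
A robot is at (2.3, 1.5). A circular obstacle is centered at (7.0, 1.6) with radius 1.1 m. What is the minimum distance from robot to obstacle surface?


center_dist = sqrt((2.3-7.0)^2 + (1.5-1.6)^2)
= sqrt(22.09 + 0.01)
= 4.7011
min_dist = center_dist - radius = 4.7011 - 1.1 = 3.6011 m


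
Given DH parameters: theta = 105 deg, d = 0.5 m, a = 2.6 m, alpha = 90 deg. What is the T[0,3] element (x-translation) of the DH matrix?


T[0,3] = a * cos(theta)
= 2.6 * cos(105 deg)
= 2.6 * -0.2588
= -0.6729


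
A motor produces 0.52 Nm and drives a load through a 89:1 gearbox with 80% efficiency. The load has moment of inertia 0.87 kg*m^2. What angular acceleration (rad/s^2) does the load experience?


tau_out = tau_motor * N * eta
= 0.52 * 89 * 0.8 = 37.024 Nm
alpha = tau_out / I = 37.024 / 0.87
= 42.5563 rad/s^2


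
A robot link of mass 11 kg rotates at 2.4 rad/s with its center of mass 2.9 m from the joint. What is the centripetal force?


F = m * omega^2 * r
= 11 * 2.4^2 * 2.9
= 11 * 5.76 * 2.9
= 183.744 N


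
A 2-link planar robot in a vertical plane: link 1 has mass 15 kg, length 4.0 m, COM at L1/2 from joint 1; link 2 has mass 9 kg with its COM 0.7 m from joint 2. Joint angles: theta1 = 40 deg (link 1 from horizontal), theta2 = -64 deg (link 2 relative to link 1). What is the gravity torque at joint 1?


Horizontal distance from joint 1 to link-1 COM:
  x_c1 = (L1/2)*cos(t1) = 2.0 * 0.766 = 1.5321 m
Horizontal distance from joint 1 to link-2 COM:
  x_c2 = L1*cos(t1) + Lc2*cos(t1+t2)
       = 4.0*0.766 + 0.7*0.9135 = 3.7037 m
tau1 = m1*g*x_c1 + m2*g*x_c2
     = 15*9.81*1.5321 + 9*9.81*3.7037
     = 225.4469 + 326.9961
     = 552.443 Nm


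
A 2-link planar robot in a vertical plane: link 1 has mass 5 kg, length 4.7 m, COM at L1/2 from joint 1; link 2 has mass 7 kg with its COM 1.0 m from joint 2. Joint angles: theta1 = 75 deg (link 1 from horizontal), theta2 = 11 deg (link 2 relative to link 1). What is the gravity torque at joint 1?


Horizontal distance from joint 1 to link-1 COM:
  x_c1 = (L1/2)*cos(t1) = 2.35 * 0.2588 = 0.6082 m
Horizontal distance from joint 1 to link-2 COM:
  x_c2 = L1*cos(t1) + Lc2*cos(t1+t2)
       = 4.7*0.2588 + 1.0*0.0698 = 1.2862 m
tau1 = m1*g*x_c1 + m2*g*x_c2
     = 5*9.81*0.6082 + 7*9.81*1.2862
     = 29.8334 + 88.3238
     = 118.1572 Nm


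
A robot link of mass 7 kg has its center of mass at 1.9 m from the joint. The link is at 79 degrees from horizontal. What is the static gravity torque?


tau = m*g*L*cos(angle)
= 7 * 9.81 * 1.9 * cos(79 deg)
= 7 * 9.81 * 1.9 * 0.1908
= 24.8954 Nm


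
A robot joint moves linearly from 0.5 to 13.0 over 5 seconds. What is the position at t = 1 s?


s = t/T = 1/5 = 0.2
p(t) = p0 + (pf-p0)*s
= 0.5 + (13.0 - 0.5) * 0.2
= 3.0


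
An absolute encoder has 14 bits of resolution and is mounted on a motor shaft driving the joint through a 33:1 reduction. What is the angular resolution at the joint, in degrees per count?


counts = 2^14 = 16384
effective counts at joint = 16384 * 33 = 540672
resolution = 360 / 540672
= 6.6584e-04 deg/count


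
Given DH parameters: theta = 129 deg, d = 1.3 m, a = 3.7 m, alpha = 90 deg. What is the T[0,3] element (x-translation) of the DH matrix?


T[0,3] = a * cos(theta)
= 3.7 * cos(129 deg)
= 3.7 * -0.6293
= -2.3285
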